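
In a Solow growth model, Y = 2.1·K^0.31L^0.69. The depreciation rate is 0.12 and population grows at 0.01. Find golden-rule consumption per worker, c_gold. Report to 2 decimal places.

c_gold ≈ 2.99

n + δ = 0.01 + 0.12 = 0.13.
Maximizing c = f(k) − (n+δ)·k gives f'(k) = n+δ, i.e. 0.31·2.1·k^(0.31−1) = 0.13, so k_gold = (0.31·2.1/0.13)^(1/0.69) ≈ 10.3268.
y_gold = 2.1·10.3268^0.31 ≈ 4.3306.
c_gold = y_gold − (n+δ)·k_gold = 4.3306 − 0.13·10.3268 ≈ 2.9881.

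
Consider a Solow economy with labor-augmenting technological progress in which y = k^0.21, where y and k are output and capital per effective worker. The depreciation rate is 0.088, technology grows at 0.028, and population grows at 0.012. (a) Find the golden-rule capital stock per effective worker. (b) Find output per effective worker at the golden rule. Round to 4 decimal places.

(a) k_gold ≈ 1.8714; (b) y_gold ≈ 1.1407

The effective depreciation rate is n + g + δ = 0.012 + 0.028 + 0.088 = 0.128.
Maximizing c = f(k) − (n+g+δ)·k gives f'(k) = n+g+δ, i.e. 0.21·k^(0.21−1) = 0.128, so k_gold = (0.21/0.128)^(1/0.79) ≈ 1.8714.
y_gold = 1.8714^0.21 ≈ 1.1407.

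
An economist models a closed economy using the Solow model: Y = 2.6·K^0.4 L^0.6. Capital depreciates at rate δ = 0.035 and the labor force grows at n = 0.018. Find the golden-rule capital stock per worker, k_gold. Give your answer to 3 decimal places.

k_gold ≈ 142.756

Break-even investment rate: n + δ = 0.018 + 0.035 = 0.053.
Maximizing c = f(k) − (n+δ)·k gives f'(k) = n+δ, i.e. 0.4·2.6·k^(0.4−1) = 0.053, so k_gold = (0.4·2.6/0.053)^(1/0.6) ≈ 142.7565.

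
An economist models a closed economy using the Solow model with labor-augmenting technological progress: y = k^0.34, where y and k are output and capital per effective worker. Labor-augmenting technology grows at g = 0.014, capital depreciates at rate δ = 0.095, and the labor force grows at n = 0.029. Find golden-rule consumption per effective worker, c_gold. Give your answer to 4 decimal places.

c_gold ≈ 1.0502

Capital per effective worker breaks even when investment replaces (n + g + δ)·k; here n + g + δ = 0.138.
Setting f'(k) = n+g+δ gives 0.34·k^(0.34−1) = 0.138, hence k_gold = (0.34/0.138)^(1/0.66) ≈ 3.9204.
y_gold = 3.9204^0.34 ≈ 1.5912.
c_gold = y_gold − (n+g+δ)·k_gold = 1.5912 − 0.138·3.9204 ≈ 1.0502.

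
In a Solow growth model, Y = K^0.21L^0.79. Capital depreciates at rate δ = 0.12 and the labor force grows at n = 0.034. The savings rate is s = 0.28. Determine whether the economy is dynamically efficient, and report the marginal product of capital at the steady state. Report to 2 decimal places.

dynamically inefficient; MPK ≈ 0.12

The effective depreciation rate is n + δ = 0.034 + 0.12 = 0.154.
Steady-state k*: s·k^0.21 = 0.154·k gives k* = (0.28/0.154)^(1/0.79) ≈ 2.1314.
MPK = 0.21·2.1314^(-0.79) ≈ 0.1155.
MPK < n+δ = 0.154, so the economy is dynamically inefficient (over-saving).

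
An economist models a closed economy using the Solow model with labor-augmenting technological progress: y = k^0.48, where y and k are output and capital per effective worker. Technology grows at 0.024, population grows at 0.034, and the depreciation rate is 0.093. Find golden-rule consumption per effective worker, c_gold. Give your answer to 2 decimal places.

Break-even investment rate: n + g + δ = 0.034 + 0.024 + 0.093 = 0.151.
At the golden rule the marginal product of capital equals n+g+δ: 0.48·k^(0.48−1) = 0.151. Solving, k_gold = (0.48/0.151)^(1/0.52) ≈ 9.2447.
y_gold = 9.2447^0.48 ≈ 2.9082.
c_gold = y_gold − (n+g+δ)·k_gold = 2.9082 − 0.151·9.2447 ≈ 1.5123.

c_gold ≈ 1.51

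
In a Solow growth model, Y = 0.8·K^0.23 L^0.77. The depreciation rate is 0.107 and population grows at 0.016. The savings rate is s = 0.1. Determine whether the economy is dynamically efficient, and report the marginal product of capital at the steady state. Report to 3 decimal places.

dynamically efficient; MPK ≈ 0.283

Capital per worker breaks even when investment replaces (n + δ)·k; here n + δ = 0.123.
Steady-state k*: s·A·k^0.23 = 0.123·k gives k* = (0.1·0.8/0.123)^(1/0.77) ≈ 0.5720.
MPK = 0.23·0.8·0.5720^(-0.77) ≈ 0.2829.
MPK > n+δ = 0.123, so the economy is dynamically efficient (under-saving).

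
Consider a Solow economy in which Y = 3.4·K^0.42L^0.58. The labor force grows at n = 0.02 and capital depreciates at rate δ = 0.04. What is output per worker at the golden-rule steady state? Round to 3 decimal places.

y_gold ≈ 33.753

Break-even investment rate: n + δ = 0.02 + 0.04 = 0.06.
Maximizing c = f(k) − (n+δ)·k gives f'(k) = n+δ, i.e. 0.42·3.4·k^(0.42−1) = 0.06, so k_gold = (0.42·3.4/0.06)^(1/0.58) ≈ 236.2700.
Output: y_gold = 3.4·k_gold^0.42 = 3.4·236.2700^0.42 ≈ 33.7529.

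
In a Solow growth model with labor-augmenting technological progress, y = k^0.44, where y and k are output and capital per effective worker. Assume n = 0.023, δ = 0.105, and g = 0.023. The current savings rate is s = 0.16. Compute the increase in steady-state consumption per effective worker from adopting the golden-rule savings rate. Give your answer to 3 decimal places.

n + g + δ = 0.023 + 0.023 + 0.105 = 0.151.
Current steady state (s = 0.16): k* = (0.16/0.151)^(1/0.56) ≈ 1.1089, y* = 1.1089^0.44 ≈ 1.0465, c* = (1−0.16)·1.0465 ≈ 0.8791.
Setting f'(k) = n+g+δ gives 0.44·k^(0.44−1) = 0.151, hence k_gold = (0.44/0.151)^(1/0.56) ≈ 6.7518.
y_gold = 6.7518^0.44 ≈ 2.3171, c_gold = y_gold − 0.151·k_gold ≈ 1.2976.
Gain: Δc = 1.2976 − 0.8791 ≈ 0.4185.

Δc ≈ 0.418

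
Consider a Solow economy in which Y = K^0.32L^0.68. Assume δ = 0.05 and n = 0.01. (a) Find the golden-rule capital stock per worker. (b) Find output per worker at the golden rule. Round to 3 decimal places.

n + δ = 0.01 + 0.05 = 0.06.
Setting f'(k) = n+δ gives 0.32·k^(0.32−1) = 0.06, hence k_gold = (0.32/0.06)^(1/0.68) ≈ 11.7251.
y_gold = 11.7251^0.32 ≈ 2.1985.

(a) k_gold ≈ 11.725; (b) y_gold ≈ 2.198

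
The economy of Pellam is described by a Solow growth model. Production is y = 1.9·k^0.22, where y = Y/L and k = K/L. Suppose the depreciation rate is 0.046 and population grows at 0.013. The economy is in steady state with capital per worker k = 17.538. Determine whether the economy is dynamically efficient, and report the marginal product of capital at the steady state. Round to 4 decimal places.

dynamically inefficient; MPK ≈ 0.0448

The effective depreciation rate is n + δ = 0.013 + 0.046 = 0.059.
MPK = 0.22·1.9·k^(0.22−1) = 0.22·1.9·17.538^(-0.78) ≈ 0.0448.
MPK < 0.059, so the economy is dynamically inefficient (over-saving).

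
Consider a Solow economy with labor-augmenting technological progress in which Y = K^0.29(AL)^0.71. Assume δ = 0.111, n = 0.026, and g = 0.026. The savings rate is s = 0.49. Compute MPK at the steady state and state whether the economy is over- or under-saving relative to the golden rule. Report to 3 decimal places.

Capital per effective worker breaks even when investment replaces (n + g + δ)·k; here n + g + δ = 0.163.
Steady-state k*: s·k^0.29 = 0.163·k gives k* = (0.49/0.163)^(1/0.71) ≈ 4.7125.
MPK = 0.29·4.7125^(-0.71) ≈ 0.0965.
MPK < n+g+δ = 0.163, so the economy is dynamically inefficient (over-saving).

over-saving; MPK ≈ 0.096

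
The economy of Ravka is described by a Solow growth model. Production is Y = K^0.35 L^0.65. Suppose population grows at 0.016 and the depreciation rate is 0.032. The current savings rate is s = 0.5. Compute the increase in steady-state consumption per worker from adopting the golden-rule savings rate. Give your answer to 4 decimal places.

Break-even investment rate: n + δ = 0.016 + 0.032 = 0.048.
Current steady state (s = 0.5): k* = (0.5/0.048)^(1/0.65) ≈ 36.7906, y* = 36.7906^0.35 ≈ 3.5319, c* = (1−0.5)·3.5319 ≈ 1.7659.
Golden rule sets MPK = n+δ: 0.35·k^(0.35−1) = 0.048, so k_gold = (0.35/0.048)^(1/0.65) ≈ 21.2533.
y_gold = 21.2533^0.35 ≈ 2.9147, c_gold = y_gold − 0.048·k_gold ≈ 1.8946.
Gain: Δc = 1.8946 − 1.7659 ≈ 0.1286.

Δc ≈ 0.1286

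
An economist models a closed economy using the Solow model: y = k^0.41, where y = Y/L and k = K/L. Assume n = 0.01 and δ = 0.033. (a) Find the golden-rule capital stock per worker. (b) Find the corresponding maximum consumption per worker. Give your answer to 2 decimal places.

(a) k_gold ≈ 45.69; (b) c_gold ≈ 2.83

The effective depreciation rate is n + δ = 0.01 + 0.033 = 0.043.
Maximizing c = f(k) − (n+δ)·k gives f'(k) = n+δ, i.e. 0.41·k^(0.41−1) = 0.043, so k_gold = (0.41/0.043)^(1/0.59) ≈ 45.6937.
y_gold = 45.6937^0.41 ≈ 4.7923; c_gold = y_gold − 0.043·k_gold ≈ 2.8274.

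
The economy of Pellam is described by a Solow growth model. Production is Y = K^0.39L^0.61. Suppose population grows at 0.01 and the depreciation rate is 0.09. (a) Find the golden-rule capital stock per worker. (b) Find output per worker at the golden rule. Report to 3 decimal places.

Break-even investment rate: n + δ = 0.01 + 0.09 = 0.1.
Setting f'(k) = n+δ gives 0.39·k^(0.39−1) = 0.1, hence k_gold = (0.39/0.1)^(1/0.61) ≈ 9.3102.
y_gold = 9.3102^0.39 ≈ 2.3872.

(a) k_gold ≈ 9.310; (b) y_gold ≈ 2.387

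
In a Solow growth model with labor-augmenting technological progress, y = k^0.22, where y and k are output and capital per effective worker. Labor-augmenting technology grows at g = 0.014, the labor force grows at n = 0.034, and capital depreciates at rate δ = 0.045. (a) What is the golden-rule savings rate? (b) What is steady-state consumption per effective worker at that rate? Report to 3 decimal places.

Break-even investment rate: n + g + δ = 0.034 + 0.014 + 0.045 = 0.093.
For Cobb-Douglas, s_gold equals capital's share: s_gold = 0.22.
At the golden rule the marginal product of capital equals n+g+δ: 0.22·k^(0.22−1) = 0.093. Solving, k_gold = (0.22/0.093)^(1/0.78) ≈ 3.0159.
y_gold = 3.0159^0.22 ≈ 1.2749; c_gold = (1−0.22)·y_gold ≈ 0.9944.

(a) s_gold = 0.220; (b) c_gold ≈ 0.994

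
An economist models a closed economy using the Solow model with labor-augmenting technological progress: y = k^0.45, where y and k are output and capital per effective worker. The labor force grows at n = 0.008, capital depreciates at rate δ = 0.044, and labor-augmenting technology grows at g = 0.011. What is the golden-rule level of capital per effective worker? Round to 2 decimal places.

k_gold ≈ 35.69

Break-even investment rate: n + g + δ = 0.008 + 0.011 + 0.044 = 0.063.
Maximizing c = f(k) − (n+g+δ)·k gives f'(k) = n+g+δ, i.e. 0.45·k^(0.45−1) = 0.063, so k_gold = (0.45/0.063)^(1/0.55) ≈ 35.6857.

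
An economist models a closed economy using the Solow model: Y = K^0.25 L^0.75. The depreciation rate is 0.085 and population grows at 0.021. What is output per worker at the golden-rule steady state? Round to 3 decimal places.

Break-even investment rate: n + δ = 0.021 + 0.085 = 0.106.
Setting f'(k) = n+δ gives 0.25·k^(0.25−1) = 0.106, hence k_gold = (0.25/0.106)^(1/0.75) ≈ 3.1394.
Output: y_gold = k_gold^0.25 = 3.1394^0.25 ≈ 1.3311.

y_gold ≈ 1.331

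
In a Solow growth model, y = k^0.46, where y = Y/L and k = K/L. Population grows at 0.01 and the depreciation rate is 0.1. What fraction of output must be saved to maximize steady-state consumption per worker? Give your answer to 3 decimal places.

s_gold = 0.460

The effective depreciation rate is n + δ = 0.01 + 0.1 = 0.11.
At the golden rule MPK = n+δ, and in any Cobb-Douglas steady state s = (n+δ)·k/y = MPK·k/y = capital's share 0.46.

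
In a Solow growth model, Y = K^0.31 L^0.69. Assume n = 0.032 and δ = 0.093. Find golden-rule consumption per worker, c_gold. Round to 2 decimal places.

n + δ = 0.032 + 0.093 = 0.125.
Maximizing c = f(k) − (n+δ)·k gives f'(k) = n+δ, i.e. 0.31·k^(0.31−1) = 0.125, so k_gold = (0.31/0.125)^(1/0.69) ≈ 3.7297.
y_gold = 3.7297^0.31 ≈ 1.5039.
c_gold = y_gold − (n+δ)·k_gold = 1.5039 − 0.125·3.7297 ≈ 1.0377.

c_gold ≈ 1.04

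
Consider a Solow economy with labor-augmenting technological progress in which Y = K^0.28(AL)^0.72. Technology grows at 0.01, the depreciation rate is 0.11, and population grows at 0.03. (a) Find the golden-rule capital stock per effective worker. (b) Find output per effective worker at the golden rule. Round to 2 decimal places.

Break-even investment rate: n + g + δ = 0.03 + 0.01 + 0.11 = 0.15.
Setting f'(k) = n+g+δ gives 0.28·k^(0.28−1) = 0.15, hence k_gold = (0.28/0.15)^(1/0.72) ≈ 2.3795.
y_gold = 2.3795^0.28 ≈ 1.2747.

(a) k_gold ≈ 2.38; (b) y_gold ≈ 1.27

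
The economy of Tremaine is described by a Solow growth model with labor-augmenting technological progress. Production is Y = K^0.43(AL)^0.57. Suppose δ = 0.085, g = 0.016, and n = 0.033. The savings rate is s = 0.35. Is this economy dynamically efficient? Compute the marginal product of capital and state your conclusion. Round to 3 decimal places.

Break-even investment rate: n + g + δ = 0.033 + 0.016 + 0.085 = 0.134.
Steady-state k*: s·k^0.43 = 0.134·k gives k* = (0.35/0.134)^(1/0.57) ≈ 5.3891.
MPK = 0.43·5.3891^(-0.57) ≈ 0.1646.
MPK > n+g+δ = 0.134, so the economy is dynamically efficient (under-saving).

dynamically efficient; MPK ≈ 0.165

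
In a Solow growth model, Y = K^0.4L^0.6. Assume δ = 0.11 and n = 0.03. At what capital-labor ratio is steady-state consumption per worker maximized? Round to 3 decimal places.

The effective depreciation rate is n + δ = 0.03 + 0.11 = 0.14.
At the golden rule the marginal product of capital equals n+δ: 0.4·k^(0.4−1) = 0.14. Solving, k_gold = (0.4/0.14)^(1/0.6) ≈ 5.7529.

k_gold ≈ 5.753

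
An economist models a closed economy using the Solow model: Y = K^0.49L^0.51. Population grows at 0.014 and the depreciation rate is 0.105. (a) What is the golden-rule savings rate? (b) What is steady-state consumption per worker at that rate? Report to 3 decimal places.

Break-even investment rate: n + δ = 0.014 + 0.105 = 0.119.
For Cobb-Douglas, s_gold equals capital's share: s_gold = 0.49.
Golden rule sets MPK = n+δ: 0.49·k^(0.49−1) = 0.119, so k_gold = (0.49/0.119)^(1/0.51) ≈ 16.0396.
y_gold = 16.0396^0.49 ≈ 3.8953; c_gold = (1−0.49)·y_gold ≈ 1.9866.

(a) s_gold = 0.490; (b) c_gold ≈ 1.987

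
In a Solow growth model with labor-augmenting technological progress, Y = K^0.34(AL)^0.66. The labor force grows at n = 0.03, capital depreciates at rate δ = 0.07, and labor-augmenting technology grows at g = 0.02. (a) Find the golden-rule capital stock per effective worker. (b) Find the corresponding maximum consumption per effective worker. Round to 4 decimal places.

Capital per effective worker breaks even when investment replaces (n + g + δ)·k; here n + g + δ = 0.12.
Golden rule sets MPK = n+g+δ: 0.34·k^(0.34−1) = 0.12, so k_gold = (0.34/0.12)^(1/0.66) ≈ 4.8451.
y_gold = 4.8451^0.34 ≈ 1.7100; c_gold = y_gold − 0.12·k_gold ≈ 1.1286.

(a) k_gold ≈ 4.8451; (b) c_gold ≈ 1.1286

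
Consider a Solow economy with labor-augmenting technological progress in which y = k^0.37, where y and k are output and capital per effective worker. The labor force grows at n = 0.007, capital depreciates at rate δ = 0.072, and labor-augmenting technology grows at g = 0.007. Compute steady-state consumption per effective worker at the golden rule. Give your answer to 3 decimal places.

n + g + δ = 0.007 + 0.007 + 0.072 = 0.086.
Golden rule sets MPK = n+g+δ: 0.37·k^(0.37−1) = 0.086, so k_gold = (0.37/0.086)^(1/0.63) ≈ 10.1363.
y_gold = 10.1363^0.37 ≈ 2.3560.
c_gold = y_gold − (n+g+δ)·k_gold = 2.3560 − 0.086·10.1363 ≈ 1.4843.

c_gold ≈ 1.484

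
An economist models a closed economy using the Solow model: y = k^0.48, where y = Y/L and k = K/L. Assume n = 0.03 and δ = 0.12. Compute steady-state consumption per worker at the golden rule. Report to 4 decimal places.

c_gold ≈ 1.5216

n + δ = 0.03 + 0.12 = 0.15.
Maximizing c = f(k) − (n+δ)·k gives f'(k) = n+δ, i.e. 0.48·k^(0.48−1) = 0.15, so k_gold = (0.48/0.15)^(1/0.52) ≈ 9.3636.
y_gold = 9.3636^0.48 ≈ 2.9261.
c_gold = y_gold − (n+δ)·k_gold = 2.9261 − 0.15·9.3636 ≈ 1.5216.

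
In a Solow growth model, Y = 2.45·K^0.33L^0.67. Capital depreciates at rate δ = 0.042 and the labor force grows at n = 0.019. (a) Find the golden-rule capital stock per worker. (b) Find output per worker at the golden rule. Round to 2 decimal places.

Break-even investment rate: n + δ = 0.019 + 0.042 = 0.061.
Maximizing c = f(k) − (n+δ)·k gives f'(k) = n+δ, i.e. 0.33·2.45·k^(0.33−1) = 0.061, so k_gold = (0.33·2.45/0.061)^(1/0.67) ≈ 47.3314.
y_gold = 2.45·47.3314^0.33 ≈ 8.7491.

(a) k_gold ≈ 47.33; (b) y_gold ≈ 8.75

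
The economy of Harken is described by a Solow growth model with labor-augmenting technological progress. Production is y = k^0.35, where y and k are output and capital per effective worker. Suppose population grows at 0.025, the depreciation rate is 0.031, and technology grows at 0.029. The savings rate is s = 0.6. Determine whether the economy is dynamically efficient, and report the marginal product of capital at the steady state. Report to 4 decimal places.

dynamically inefficient; MPK ≈ 0.0496

The effective depreciation rate is n + g + δ = 0.025 + 0.029 + 0.031 = 0.085.
Steady-state k*: s·k^0.35 = 0.085·k gives k* = (0.6/0.085)^(1/0.65) ≈ 20.2182.
MPK = 0.35·20.2182^(-0.65) ≈ 0.0496.
MPK < n+g+δ = 0.085, so the economy is dynamically inefficient (over-saving).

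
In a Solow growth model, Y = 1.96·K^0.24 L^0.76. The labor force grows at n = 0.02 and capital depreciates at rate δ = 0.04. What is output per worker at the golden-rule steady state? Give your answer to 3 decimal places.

n + δ = 0.02 + 0.04 = 0.06.
Setting f'(k) = n+δ gives 0.24·1.96·k^(0.24−1) = 0.06, hence k_gold = (0.24·1.96/0.06)^(1/0.76) ≈ 15.0221.
Output: y_gold = 1.96·k_gold^0.24 = 1.96·15.0221^0.24 ≈ 3.7555.

y_gold ≈ 3.756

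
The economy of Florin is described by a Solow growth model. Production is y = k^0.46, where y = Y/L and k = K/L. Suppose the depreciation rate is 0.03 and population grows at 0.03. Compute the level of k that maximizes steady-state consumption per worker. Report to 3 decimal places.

n + δ = 0.03 + 0.03 = 0.06.
Setting f'(k) = n+δ gives 0.46·k^(0.46−1) = 0.06, hence k_gold = (0.46/0.06)^(1/0.54) ≈ 43.4671.

k_gold ≈ 43.467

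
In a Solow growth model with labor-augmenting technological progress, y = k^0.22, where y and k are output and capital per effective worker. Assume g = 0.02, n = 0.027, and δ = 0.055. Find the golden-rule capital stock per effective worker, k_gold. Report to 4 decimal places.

k_gold ≈ 2.6790

Break-even investment rate: n + g + δ = 0.027 + 0.02 + 0.055 = 0.102.
Setting f'(k) = n+g+δ gives 0.22·k^(0.22−1) = 0.102, hence k_gold = (0.22/0.102)^(1/0.78) ≈ 2.6790.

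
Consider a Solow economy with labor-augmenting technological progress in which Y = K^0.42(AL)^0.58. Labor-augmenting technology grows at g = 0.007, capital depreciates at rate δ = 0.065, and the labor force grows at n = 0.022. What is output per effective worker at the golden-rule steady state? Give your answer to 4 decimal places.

n + g + δ = 0.022 + 0.007 + 0.065 = 0.094.
Maximizing c = f(k) − (n+g+δ)·k gives f'(k) = n+g+δ, i.e. 0.42·k^(0.42−1) = 0.094, so k_gold = (0.42/0.094)^(1/0.58) ≈ 13.2099.
Output: y_gold = k_gold^0.42 = 13.2099^0.42 ≈ 2.9565.

y_gold ≈ 2.9565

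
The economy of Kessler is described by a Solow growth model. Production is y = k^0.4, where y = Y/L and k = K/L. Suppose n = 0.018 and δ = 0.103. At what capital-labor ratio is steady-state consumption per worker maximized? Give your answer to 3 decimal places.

Capital per worker breaks even when investment replaces (n + δ)·k; here n + δ = 0.121.
At the golden rule the marginal product of capital equals n+δ: 0.4·k^(0.4−1) = 0.121. Solving, k_gold = (0.4/0.121)^(1/0.6) ≈ 7.3360.

k_gold ≈ 7.336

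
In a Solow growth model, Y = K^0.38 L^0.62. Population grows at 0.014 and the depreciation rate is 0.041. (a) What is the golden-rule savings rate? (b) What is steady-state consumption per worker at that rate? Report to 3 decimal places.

(a) s_gold = 0.380; (b) c_gold ≈ 2.027

Capital per worker breaks even when investment replaces (n + δ)·k; here n + δ = 0.055.
For Cobb-Douglas, s_gold equals capital's share: s_gold = 0.38.
At the golden rule the marginal product of capital equals n+δ: 0.38·k^(0.38−1) = 0.055. Solving, k_gold = (0.38/0.055)^(1/0.62) ≈ 22.5894.
y_gold = 22.5894^0.38 ≈ 3.2695; c_gold = (1−0.38)·y_gold ≈ 2.0271.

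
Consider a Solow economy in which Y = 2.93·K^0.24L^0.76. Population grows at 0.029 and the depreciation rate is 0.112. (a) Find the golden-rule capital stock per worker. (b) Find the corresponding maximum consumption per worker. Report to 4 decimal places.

(a) k_gold ≈ 8.2839; (b) c_gold ≈ 3.6988

n + δ = 0.029 + 0.112 = 0.141.
At the golden rule the marginal product of capital equals n+δ: 0.24·2.93·k^(0.24−1) = 0.141. Solving, k_gold = (0.24·2.93/0.141)^(1/0.76) ≈ 8.2839.
y_gold = 2.93·8.2839^0.24 ≈ 4.8668; c_gold = y_gold − 0.141·k_gold ≈ 3.6988.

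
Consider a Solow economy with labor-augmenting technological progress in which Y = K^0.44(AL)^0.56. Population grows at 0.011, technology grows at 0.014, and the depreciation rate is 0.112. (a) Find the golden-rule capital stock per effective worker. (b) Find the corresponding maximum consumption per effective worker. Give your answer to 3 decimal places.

Capital per effective worker breaks even when investment replaces (n + g + δ)·k; here n + g + δ = 0.137.
Maximizing c = f(k) − (n+g+δ)·k gives f'(k) = n+g+δ, i.e. 0.44·k^(0.44−1) = 0.137, so k_gold = (0.44/0.137)^(1/0.56) ≈ 8.0330.
y_gold = 8.0330^0.44 ≈ 2.5012; c_gold = y_gold − 0.137·k_gold ≈ 1.4007.

(a) k_gold ≈ 8.033; (b) c_gold ≈ 1.401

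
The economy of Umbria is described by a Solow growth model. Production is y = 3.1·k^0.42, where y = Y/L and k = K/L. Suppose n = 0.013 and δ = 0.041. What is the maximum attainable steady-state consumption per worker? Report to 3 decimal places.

c_gold ≈ 18.018

Break-even investment rate: n + δ = 0.013 + 0.041 = 0.054.
Maximizing c = f(k) − (n+δ)·k gives f'(k) = n+δ, i.e. 0.42·3.1·k^(0.42−1) = 0.054, so k_gold = (0.42·3.1/0.054)^(1/0.58) ≈ 241.6201.
y_gold = 3.1·241.6201^0.42 ≈ 31.0654.
c_gold = y_gold − (n+δ)·k_gold = 31.0654 − 0.054·241.6201 ≈ 18.0180.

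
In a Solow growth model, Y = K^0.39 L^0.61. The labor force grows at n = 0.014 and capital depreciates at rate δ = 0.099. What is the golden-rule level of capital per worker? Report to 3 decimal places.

k_gold ≈ 7.620

Capital per worker breaks even when investment replaces (n + δ)·k; here n + δ = 0.113.
At the golden rule the marginal product of capital equals n+δ: 0.39·k^(0.39−1) = 0.113. Solving, k_gold = (0.39/0.113)^(1/0.61) ≈ 7.6198.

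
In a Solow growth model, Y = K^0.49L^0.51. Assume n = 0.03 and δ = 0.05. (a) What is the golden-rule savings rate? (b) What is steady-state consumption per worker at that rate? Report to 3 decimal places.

Break-even investment rate: n + δ = 0.03 + 0.05 = 0.08.
For Cobb-Douglas, s_gold equals capital's share: s_gold = 0.49.
Maximizing c = f(k) − (n+δ)·k gives f'(k) = n+δ, i.e. 0.49·k^(0.49−1) = 0.08, so k_gold = (0.49/0.08)^(1/0.51) ≈ 34.9418.
y_gold = 34.9418^0.49 ≈ 5.7048; c_gold = (1−0.49)·y_gold ≈ 2.9094.

(a) s_gold = 0.490; (b) c_gold ≈ 2.909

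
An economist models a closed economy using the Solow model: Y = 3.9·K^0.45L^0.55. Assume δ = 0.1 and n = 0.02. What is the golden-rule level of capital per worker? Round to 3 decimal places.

k_gold ≈ 131.328

The effective depreciation rate is n + δ = 0.02 + 0.1 = 0.12.
At the golden rule the marginal product of capital equals n+δ: 0.45·3.9·k^(0.45−1) = 0.12. Solving, k_gold = (0.45·3.9/0.12)^(1/0.55) ≈ 131.3276.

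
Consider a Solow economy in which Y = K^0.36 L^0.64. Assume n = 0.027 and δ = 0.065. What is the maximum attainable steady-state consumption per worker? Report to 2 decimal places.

Capital per worker breaks even when investment replaces (n + δ)·k; here n + δ = 0.092.
Maximizing c = f(k) − (n+δ)·k gives f'(k) = n+δ, i.e. 0.36·k^(0.36−1) = 0.092, so k_gold = (0.36/0.092)^(1/0.64) ≈ 8.4295.
y_gold = 8.4295^0.36 ≈ 2.1542.
c_gold = y_gold − (n+δ)·k_gold = 2.1542 − 0.092·8.4295 ≈ 1.3787.

c_gold ≈ 1.38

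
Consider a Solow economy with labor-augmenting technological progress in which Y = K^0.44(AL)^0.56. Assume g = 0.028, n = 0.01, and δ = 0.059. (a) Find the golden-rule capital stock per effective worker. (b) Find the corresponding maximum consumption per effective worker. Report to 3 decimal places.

(a) k_gold ≈ 14.881; (b) c_gold ≈ 1.837

Capital per effective worker breaks even when investment replaces (n + g + δ)·k; here n + g + δ = 0.097.
Setting f'(k) = n+g+δ gives 0.44·k^(0.44−1) = 0.097, hence k_gold = (0.44/0.097)^(1/0.56) ≈ 14.8814.
y_gold = 14.8814^0.44 ≈ 3.2807; c_gold = y_gold − 0.097·k_gold ≈ 1.8372.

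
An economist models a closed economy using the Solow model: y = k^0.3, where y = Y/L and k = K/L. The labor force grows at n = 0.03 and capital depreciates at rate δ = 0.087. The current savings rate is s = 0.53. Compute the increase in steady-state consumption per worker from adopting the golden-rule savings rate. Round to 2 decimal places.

The effective depreciation rate is n + δ = 0.03 + 0.087 = 0.117.
Current steady state (s = 0.53): k* = (0.53/0.117)^(1/0.7) ≈ 8.6551, y* = 8.6551^0.3 ≈ 1.9107, c* = (1−0.53)·1.9107 ≈ 0.8980.
Maximizing c = f(k) − (n+δ)·k gives f'(k) = n+δ, i.e. 0.3·k^(0.3−1) = 0.117, so k_gold = (0.3/0.117)^(1/0.7) ≈ 3.8388.
y_gold = 3.8388^0.3 ≈ 1.4971, c_gold = y_gold − 0.117·k_gold ≈ 1.0480.
Gain: Δc = 1.0480 − 0.8980 ≈ 0.1500.

Δc ≈ 0.15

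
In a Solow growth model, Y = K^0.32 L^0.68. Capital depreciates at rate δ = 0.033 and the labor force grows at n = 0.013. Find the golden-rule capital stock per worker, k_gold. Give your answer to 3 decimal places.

Capital per worker breaks even when investment replaces (n + δ)·k; here n + δ = 0.046.
Setting f'(k) = n+δ gives 0.32·k^(0.32−1) = 0.046, hence k_gold = (0.32/0.046)^(1/0.68) ≈ 17.3305.

k_gold ≈ 17.331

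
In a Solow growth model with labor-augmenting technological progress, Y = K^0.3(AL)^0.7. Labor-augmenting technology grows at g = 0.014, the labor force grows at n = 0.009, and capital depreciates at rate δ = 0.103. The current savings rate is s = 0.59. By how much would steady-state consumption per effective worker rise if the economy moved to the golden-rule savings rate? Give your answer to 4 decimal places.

Δc ≈ 0.2207

Capital per effective worker breaks even when investment replaces (n + g + δ)·k; here n + g + δ = 0.126.
Current steady state (s = 0.59): k* = (0.59/0.126)^(1/0.7) ≈ 9.0747, y* = 9.0747^0.3 ≈ 1.9380, c* = (1−0.59)·1.9380 ≈ 0.7946.
Setting f'(k) = n+g+δ gives 0.3·k^(0.3−1) = 0.126, hence k_gold = (0.3/0.126)^(1/0.7) ≈ 3.4531.
y_gold = 3.4531^0.3 ≈ 1.4503, c_gold = y_gold − 0.126·k_gold ≈ 1.0152.
Gain: Δc = 1.0152 − 0.7946 ≈ 0.2207.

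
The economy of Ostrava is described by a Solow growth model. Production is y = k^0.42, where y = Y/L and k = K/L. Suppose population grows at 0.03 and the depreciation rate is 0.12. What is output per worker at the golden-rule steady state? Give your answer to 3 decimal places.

The effective depreciation rate is n + δ = 0.03 + 0.12 = 0.15.
Golden rule sets MPK = n+δ: 0.42·k^(0.42−1) = 0.15, so k_gold = (0.42/0.15)^(1/0.58) ≈ 5.9015.
Output: y_gold = k_gold^0.42 = 5.9015^0.42 ≈ 2.1077.

y_gold ≈ 2.108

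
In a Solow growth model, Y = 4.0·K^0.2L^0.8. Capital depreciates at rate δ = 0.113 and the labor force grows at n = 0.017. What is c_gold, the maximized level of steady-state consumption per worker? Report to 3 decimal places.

The effective depreciation rate is n + δ = 0.017 + 0.113 = 0.13.
Setting f'(k) = n+δ gives 0.2·4.0·k^(0.2−1) = 0.13, hence k_gold = (0.2·4.0/0.13)^(1/0.8) ≈ 9.6924.
y_gold = 4.0·9.6924^0.2 ≈ 6.3001.
c_gold = y_gold − (n+δ)·k_gold = 6.3001 − 0.13·9.6924 ≈ 5.0401.

c_gold ≈ 5.040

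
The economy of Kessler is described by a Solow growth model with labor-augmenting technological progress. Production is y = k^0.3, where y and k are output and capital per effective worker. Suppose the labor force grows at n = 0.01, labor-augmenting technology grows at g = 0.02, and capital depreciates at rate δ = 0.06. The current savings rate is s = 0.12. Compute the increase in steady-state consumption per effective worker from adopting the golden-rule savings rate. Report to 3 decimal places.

Δc ≈ 0.177

n + g + δ = 0.01 + 0.02 + 0.06 = 0.09.
Current steady state (s = 0.12): k* = (0.12/0.09)^(1/0.7) ≈ 1.5083, y* = 1.5083^0.3 ≈ 1.1312, c* = (1−0.12)·1.1312 ≈ 0.9955.
Golden rule sets MPK = n+g+δ: 0.3·k^(0.3−1) = 0.09, so k_gold = (0.3/0.09)^(1/0.7) ≈ 5.5843.
y_gold = 5.5843^0.3 ≈ 1.6753, c_gold = y_gold − 0.09·k_gold ≈ 1.1727.
Gain: Δc = 1.1727 − 0.9955 ≈ 0.1772.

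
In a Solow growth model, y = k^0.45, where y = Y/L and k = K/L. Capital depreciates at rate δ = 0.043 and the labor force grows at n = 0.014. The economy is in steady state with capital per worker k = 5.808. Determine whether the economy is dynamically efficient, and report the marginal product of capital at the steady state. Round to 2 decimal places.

dynamically efficient; MPK ≈ 0.17

n + δ = 0.014 + 0.043 = 0.057.
MPK = 0.45·k^(0.45−1) = 0.45·5.808^(-0.55) ≈ 0.1710.
MPK > 0.057, so the economy is dynamically efficient (under-saving).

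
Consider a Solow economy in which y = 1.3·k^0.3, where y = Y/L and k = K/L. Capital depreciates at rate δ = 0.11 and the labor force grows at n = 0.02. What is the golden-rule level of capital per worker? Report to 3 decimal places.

k_gold ≈ 4.804

n + δ = 0.02 + 0.11 = 0.13.
Golden rule sets MPK = n+δ: 0.3·1.3·k^(0.3−1) = 0.13, so k_gold = (0.3·1.3/0.13)^(1/0.7) ≈ 4.8040.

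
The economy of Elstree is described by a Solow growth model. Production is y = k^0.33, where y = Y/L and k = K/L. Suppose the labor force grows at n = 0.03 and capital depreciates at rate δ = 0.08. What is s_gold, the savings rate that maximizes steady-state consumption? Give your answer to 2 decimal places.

The effective depreciation rate is n + δ = 0.03 + 0.08 = 0.11.
At the golden rule MPK = n+δ, and in any Cobb-Douglas steady state s = (n+δ)·k/y = MPK·k/y = capital's share 0.33.

s_gold = 0.33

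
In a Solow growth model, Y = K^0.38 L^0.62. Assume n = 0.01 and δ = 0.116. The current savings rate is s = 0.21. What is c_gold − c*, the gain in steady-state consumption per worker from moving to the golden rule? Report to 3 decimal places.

n + δ = 0.01 + 0.116 = 0.126.
Current steady state (s = 0.21): k* = (0.21/0.126)^(1/0.62) ≈ 2.2794, y* = 2.2794^0.38 ≈ 1.3676, c* = (1−0.21)·1.3676 ≈ 1.0804.
Maximizing c = f(k) − (n+δ)·k gives f'(k) = n+δ, i.e. 0.38·k^(0.38−1) = 0.126, so k_gold = (0.38/0.126)^(1/0.62) ≈ 5.9326.
y_gold = 5.9326^0.38 ≈ 1.9671, c_gold = y_gold − 0.126·k_gold ≈ 1.2196.
Gain: Δc = 1.2196 − 1.0804 ≈ 0.1392.

Δc ≈ 0.139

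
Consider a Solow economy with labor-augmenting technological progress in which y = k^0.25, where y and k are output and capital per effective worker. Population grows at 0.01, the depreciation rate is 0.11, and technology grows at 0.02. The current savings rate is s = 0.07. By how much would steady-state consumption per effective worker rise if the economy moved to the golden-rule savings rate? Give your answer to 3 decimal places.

Break-even investment rate: n + g + δ = 0.01 + 0.02 + 0.11 = 0.14.
Current steady state (s = 0.07): k* = (0.07/0.14)^(1/0.75) ≈ 0.3969, y* = 0.3969^0.25 ≈ 0.7937, c* = (1−0.07)·0.7937 ≈ 0.7381.
Golden rule sets MPK = n+g+δ: 0.25·k^(0.25−1) = 0.14, so k_gold = (0.25/0.14)^(1/0.75) ≈ 2.1665.
y_gold = 2.1665^0.25 ≈ 1.2132, c_gold = y_gold − 0.14·k_gold ≈ 0.9099.
Gain: Δc = 0.9099 − 0.7381 ≈ 0.1718.

Δc ≈ 0.172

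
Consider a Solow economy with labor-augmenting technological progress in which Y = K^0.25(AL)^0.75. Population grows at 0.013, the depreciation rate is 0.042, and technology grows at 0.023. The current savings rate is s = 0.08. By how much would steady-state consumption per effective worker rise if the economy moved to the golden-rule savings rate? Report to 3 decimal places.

Break-even investment rate: n + g + δ = 0.013 + 0.023 + 0.042 = 0.078.
Current steady state (s = 0.08): k* = (0.08/0.078)^(1/0.75) ≈ 1.0343, y* = 1.0343^0.25 ≈ 1.0085, c* = (1−0.08)·1.0085 ≈ 0.9278.
At the golden rule the marginal product of capital equals n+g+δ: 0.25·k^(0.25−1) = 0.078. Solving, k_gold = (0.25/0.078)^(1/0.75) ≈ 4.7256.
y_gold = 4.7256^0.25 ≈ 1.4744, c_gold = y_gold − 0.078·k_gold ≈ 1.1058.
Gain: Δc = 1.1058 − 0.9278 ≈ 0.1780.

Δc ≈ 0.178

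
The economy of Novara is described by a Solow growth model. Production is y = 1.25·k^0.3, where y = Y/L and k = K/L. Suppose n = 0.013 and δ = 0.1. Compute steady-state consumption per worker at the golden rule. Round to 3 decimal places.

c_gold ≈ 1.463

Break-even investment rate: n + δ = 0.013 + 0.1 = 0.113.
Golden rule sets MPK = n+δ: 0.3·1.25·k^(0.3−1) = 0.113, so k_gold = (0.3·1.25/0.113)^(1/0.7) ≈ 5.5490.
y_gold = 1.25·5.5490^0.3 ≈ 2.0901.
c_gold = y_gold − (n+δ)·k_gold = 2.0901 − 0.113·5.5490 ≈ 1.4631.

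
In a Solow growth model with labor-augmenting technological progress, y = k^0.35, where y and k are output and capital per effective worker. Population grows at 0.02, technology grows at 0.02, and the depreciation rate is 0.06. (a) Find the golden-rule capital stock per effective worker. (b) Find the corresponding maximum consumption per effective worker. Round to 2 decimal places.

Break-even investment rate: n + g + δ = 0.02 + 0.02 + 0.06 = 0.1.
Maximizing c = f(k) − (n+g+δ)·k gives f'(k) = n+g+δ, i.e. 0.35·k^(0.35−1) = 0.1, so k_gold = (0.35/0.1)^(1/0.65) ≈ 6.8711.
y_gold = 6.8711^0.35 ≈ 1.9632; c_gold = y_gold − 0.1·k_gold ≈ 1.2761.

(a) k_gold ≈ 6.87; (b) c_gold ≈ 1.28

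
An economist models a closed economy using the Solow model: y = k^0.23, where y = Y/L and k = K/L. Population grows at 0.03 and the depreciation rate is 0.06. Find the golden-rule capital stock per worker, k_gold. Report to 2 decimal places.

Break-even investment rate: n + δ = 0.03 + 0.06 = 0.09.
Golden rule sets MPK = n+δ: 0.23·k^(0.23−1) = 0.09, so k_gold = (0.23/0.09)^(1/0.77) ≈ 3.3822.

k_gold ≈ 3.38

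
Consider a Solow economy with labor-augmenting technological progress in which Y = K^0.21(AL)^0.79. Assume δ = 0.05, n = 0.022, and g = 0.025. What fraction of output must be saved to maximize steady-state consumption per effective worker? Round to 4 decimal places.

Break-even investment rate: n + g + δ = 0.022 + 0.025 + 0.05 = 0.097.
At the golden rule MPK = n+g+δ, and in any Cobb-Douglas steady state s = (n+g+δ)·k/y = MPK·k/y = capital's share 0.21.

s_gold = 0.2100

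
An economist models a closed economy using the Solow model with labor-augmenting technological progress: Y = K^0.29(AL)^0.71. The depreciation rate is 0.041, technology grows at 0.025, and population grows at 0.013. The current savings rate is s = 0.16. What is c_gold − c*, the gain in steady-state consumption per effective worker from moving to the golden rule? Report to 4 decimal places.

Δc ≈ 0.0870

The effective depreciation rate is n + g + δ = 0.013 + 0.025 + 0.041 = 0.079.
Current steady state (s = 0.16): k* = (0.16/0.079)^(1/0.71) ≈ 2.7020, y* = 2.7020^0.29 ≈ 1.3341, c* = (1−0.16)·1.3341 ≈ 1.1206.
Setting f'(k) = n+g+δ gives 0.29·k^(0.29−1) = 0.079, hence k_gold = (0.29/0.079)^(1/0.71) ≈ 6.2438.
y_gold = 6.2438^0.29 ≈ 1.7009, c_gold = y_gold − 0.079·k_gold ≈ 1.2076.
Gain: Δc = 1.2076 − 1.1206 ≈ 0.0870.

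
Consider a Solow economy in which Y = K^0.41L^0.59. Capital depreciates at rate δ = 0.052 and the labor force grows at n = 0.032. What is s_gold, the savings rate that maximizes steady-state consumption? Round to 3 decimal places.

s_gold = 0.410

The effective depreciation rate is n + δ = 0.032 + 0.052 = 0.084.
At the golden rule MPK = n+δ, and in any Cobb-Douglas steady state s = (n+δ)·k/y = MPK·k/y = capital's share 0.41.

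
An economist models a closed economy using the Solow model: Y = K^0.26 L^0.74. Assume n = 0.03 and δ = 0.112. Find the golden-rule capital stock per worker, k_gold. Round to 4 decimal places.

The effective depreciation rate is n + δ = 0.03 + 0.112 = 0.142.
Setting f'(k) = n+δ gives 0.26·k^(0.26−1) = 0.142, hence k_gold = (0.26/0.142)^(1/0.74) ≈ 2.2645.

k_gold ≈ 2.2645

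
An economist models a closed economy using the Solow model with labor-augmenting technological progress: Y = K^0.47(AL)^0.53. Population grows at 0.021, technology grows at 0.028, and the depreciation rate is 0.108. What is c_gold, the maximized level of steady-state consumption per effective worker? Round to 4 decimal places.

c_gold ≈ 1.4014

n + g + δ = 0.021 + 0.028 + 0.108 = 0.157.
Setting f'(k) = n+g+δ gives 0.47·k^(0.47−1) = 0.157, hence k_gold = (0.47/0.157)^(1/0.53) ≈ 7.9157.
y_gold = 7.9157^0.47 ≈ 2.6442.
c_gold = y_gold − (n+g+δ)·k_gold = 2.6442 − 0.157·7.9157 ≈ 1.4014.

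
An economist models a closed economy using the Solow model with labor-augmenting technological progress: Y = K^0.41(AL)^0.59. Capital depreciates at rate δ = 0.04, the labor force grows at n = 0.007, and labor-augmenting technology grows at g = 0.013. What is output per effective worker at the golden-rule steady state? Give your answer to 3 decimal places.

y_gold ≈ 3.802

The effective depreciation rate is n + g + δ = 0.007 + 0.013 + 0.04 = 0.06.
Setting f'(k) = n+g+δ gives 0.41·k^(0.41−1) = 0.06, hence k_gold = (0.41/0.06)^(1/0.59) ≈ 25.9795.
Output: y_gold = k_gold^0.41 = 25.9795^0.41 ≈ 3.8019.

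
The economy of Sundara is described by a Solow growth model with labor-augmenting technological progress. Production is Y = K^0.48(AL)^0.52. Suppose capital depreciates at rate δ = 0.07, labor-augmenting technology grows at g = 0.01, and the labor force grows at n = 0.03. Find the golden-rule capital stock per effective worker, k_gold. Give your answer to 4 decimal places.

Break-even investment rate: n + g + δ = 0.03 + 0.01 + 0.07 = 0.11.
Golden rule sets MPK = n+g+δ: 0.48·k^(0.48−1) = 0.11, so k_gold = (0.48/0.11)^(1/0.52) ≈ 17.0011.

k_gold ≈ 17.0011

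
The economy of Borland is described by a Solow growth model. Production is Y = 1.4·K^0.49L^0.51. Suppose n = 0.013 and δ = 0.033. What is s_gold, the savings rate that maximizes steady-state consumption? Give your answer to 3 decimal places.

s_gold = 0.490

Break-even investment rate: n + δ = 0.013 + 0.033 = 0.046.
At the golden rule MPK = n+δ, and in any Cobb-Douglas steady state s = (n+δ)·k/y = MPK·k/y = capital's share 0.49.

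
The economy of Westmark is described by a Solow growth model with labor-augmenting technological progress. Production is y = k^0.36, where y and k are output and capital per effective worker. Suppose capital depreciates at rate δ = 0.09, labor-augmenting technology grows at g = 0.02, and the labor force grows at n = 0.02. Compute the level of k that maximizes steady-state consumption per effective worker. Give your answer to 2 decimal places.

k_gold ≈ 4.91

Capital per effective worker breaks even when investment replaces (n + g + δ)·k; here n + g + δ = 0.13.
At the golden rule the marginal product of capital equals n+g+δ: 0.36·k^(0.36−1) = 0.13. Solving, k_gold = (0.36/0.13)^(1/0.64) ≈ 4.9112.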